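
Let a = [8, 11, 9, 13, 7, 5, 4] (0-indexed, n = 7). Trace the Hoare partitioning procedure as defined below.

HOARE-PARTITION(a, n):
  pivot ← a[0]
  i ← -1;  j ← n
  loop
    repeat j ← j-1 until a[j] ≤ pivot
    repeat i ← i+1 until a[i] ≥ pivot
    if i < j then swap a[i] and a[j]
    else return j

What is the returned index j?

pivot = a[0] = 8; i = -1, j = 7
j→6 (a[6]=4≤8), i→0 (a[0]=8≥8); i<j, swap → [4, 11, 9, 13, 7, 5, 8]
j→5 (a[5]=5≤8), i→1 (a[1]=11≥8); i<j, swap → [4, 5, 9, 13, 7, 11, 8]
j→4 (a[4]=7≤8), i→2 (a[2]=9≥8); i<j, swap → [4, 5, 7, 13, 9, 11, 8]
j→2, i→3; i≥j, return j=2. a = [4, 5, 7, 13, 9, 11, 8]

2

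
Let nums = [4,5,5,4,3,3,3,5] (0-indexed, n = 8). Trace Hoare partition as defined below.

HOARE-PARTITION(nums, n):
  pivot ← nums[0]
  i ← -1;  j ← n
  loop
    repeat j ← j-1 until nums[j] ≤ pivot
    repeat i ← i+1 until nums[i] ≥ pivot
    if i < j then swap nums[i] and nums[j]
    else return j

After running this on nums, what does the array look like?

[3,3,3,4,5,5,4,5]

pivot=4
j stops at 6 (3), i stops at 0 (4); swap ⇒ [3,5,5,4,3,3,4,5]
j stops at 5 (3), i stops at 1 (5); swap ⇒ [3,3,5,4,3,5,4,5]
j stops at 4 (3), i stops at 2 (5); swap ⇒ [3,3,3,4,5,5,4,5]
j stops at 3, i stops at 3; i≥j ⇒ return 3. nums=[3,3,3,4,5,5,4,5]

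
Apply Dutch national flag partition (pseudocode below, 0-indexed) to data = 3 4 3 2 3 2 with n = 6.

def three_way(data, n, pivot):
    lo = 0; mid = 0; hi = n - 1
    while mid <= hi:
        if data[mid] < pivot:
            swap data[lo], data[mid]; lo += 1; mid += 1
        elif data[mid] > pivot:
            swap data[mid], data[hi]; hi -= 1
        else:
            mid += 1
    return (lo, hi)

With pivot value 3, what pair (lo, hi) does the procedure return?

pivot = 3; lo=0, mid=0, hi=5
data[mid]=3=3: mid=1
data[mid]=4>3: swap data[1],data[5]; hi=4 → 3 2 3 2 3 4
data[mid]=2<3: swap data[0],data[1]; lo=1,mid=2 → 2 3 3 2 3 4
data[mid]=3=3: mid=3
data[mid]=2<3: swap data[1],data[3]; lo=2,mid=4 → 2 2 3 3 3 4
data[mid]=3=3: mid=5
end: lo=2, hi=4; data = 2 2 3 3 3 4

(2, 4)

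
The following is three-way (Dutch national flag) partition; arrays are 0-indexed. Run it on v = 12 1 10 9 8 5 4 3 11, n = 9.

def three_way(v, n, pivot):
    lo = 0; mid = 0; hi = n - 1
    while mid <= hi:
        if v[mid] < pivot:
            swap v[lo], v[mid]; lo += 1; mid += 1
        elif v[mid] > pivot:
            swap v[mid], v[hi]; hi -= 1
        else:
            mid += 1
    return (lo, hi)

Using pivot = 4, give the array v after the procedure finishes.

3 1 4 8 5 9 10 11 12

lo=0 mid=0 hi=8
12>4: swap(0,8), hi=7 ⇒ 11 1 10 9 8 5 4 3 12
11>4: swap(0,7), hi=6 ⇒ 3 1 10 9 8 5 4 11 12
3<4: swap(0,0), lo=1 mid=1 ⇒ 3 1 10 9 8 5 4 11 12
1<4: swap(1,1), lo=2 mid=2 ⇒ 3 1 10 9 8 5 4 11 12
10>4: swap(2,6), hi=5 ⇒ 3 1 4 9 8 5 10 11 12
4=4: mid=3
9>4: swap(3,5), hi=4 ⇒ 3 1 4 5 8 9 10 11 12
5>4: swap(3,4), hi=3 ⇒ 3 1 4 8 5 9 10 11 12
8>4: swap(3,3), hi=2 ⇒ 3 1 4 8 5 9 10 11 12
done. lo=2 hi=2; v=3 1 4 8 5 9 10 11 12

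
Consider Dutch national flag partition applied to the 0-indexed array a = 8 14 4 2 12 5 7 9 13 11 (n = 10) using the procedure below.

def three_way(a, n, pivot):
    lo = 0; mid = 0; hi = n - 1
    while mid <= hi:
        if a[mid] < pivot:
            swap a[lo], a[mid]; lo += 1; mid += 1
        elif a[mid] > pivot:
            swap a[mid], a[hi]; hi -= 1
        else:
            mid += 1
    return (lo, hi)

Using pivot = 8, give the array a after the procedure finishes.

7 4 2 5 8 12 9 13 11 14

lo=0 mid=0 hi=9
8=8: mid=1
14>8: swap(1,9), hi=8 ⇒ 8 11 4 2 12 5 7 9 13 14
11>8: swap(1,8), hi=7 ⇒ 8 13 4 2 12 5 7 9 11 14
13>8: swap(1,7), hi=6 ⇒ 8 9 4 2 12 5 7 13 11 14
9>8: swap(1,6), hi=5 ⇒ 8 7 4 2 12 5 9 13 11 14
7<8: swap(0,1), lo=1 mid=2 ⇒ 7 8 4 2 12 5 9 13 11 14
4<8: swap(1,2), lo=2 mid=3 ⇒ 7 4 8 2 12 5 9 13 11 14
2<8: swap(2,3), lo=3 mid=4 ⇒ 7 4 2 8 12 5 9 13 11 14
12>8: swap(4,5), hi=4 ⇒ 7 4 2 8 5 12 9 13 11 14
5<8: swap(3,4), lo=4 mid=5 ⇒ 7 4 2 5 8 12 9 13 11 14
done. lo=4 hi=4; a=7 4 2 5 8 12 9 13 11 14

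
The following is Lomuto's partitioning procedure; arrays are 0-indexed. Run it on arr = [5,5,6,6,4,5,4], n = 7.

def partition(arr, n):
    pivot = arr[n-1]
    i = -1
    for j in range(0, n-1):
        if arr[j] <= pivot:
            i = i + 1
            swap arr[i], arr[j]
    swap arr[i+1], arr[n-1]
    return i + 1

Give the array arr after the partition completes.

[4,4,6,6,5,5,5]

pivot=4, i=-1
j=0: 5>4, skip
j=1: 5>4, skip
j=2: 6>4, skip
j=3: 6>4, skip
j=4: 4≤4, i=0, swap(0,4) ⇒ [4,5,6,6,5,5,4]
j=5: 5>4, skip
swap(1,6) ⇒ [4,4,6,6,5,5,5]; return 1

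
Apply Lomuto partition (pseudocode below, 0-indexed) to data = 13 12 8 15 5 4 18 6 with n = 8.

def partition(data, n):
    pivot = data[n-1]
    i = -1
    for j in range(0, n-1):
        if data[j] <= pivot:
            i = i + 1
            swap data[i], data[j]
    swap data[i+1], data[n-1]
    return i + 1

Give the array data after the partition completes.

5 4 6 15 13 12 18 8

pivot = data[7] = 6; i = -1
j=0: data[0]=13 > 6 → no swap
j=1: data[1]=12 > 6 → no swap
j=2: data[2]=8 > 6 → no swap
j=3: data[3]=15 > 6 → no swap
j=4: data[4]=5 ≤ 6 → i=0, swap data[0],data[4] → 5 12 8 15 13 4 18 6
j=5: data[5]=4 ≤ 6 → i=1, swap data[1],data[5] → 5 4 8 15 13 12 18 6
j=6: data[6]=18 > 6 → no swap
final swap data[2],data[7] → 5 4 6 15 13 12 18 8; return 2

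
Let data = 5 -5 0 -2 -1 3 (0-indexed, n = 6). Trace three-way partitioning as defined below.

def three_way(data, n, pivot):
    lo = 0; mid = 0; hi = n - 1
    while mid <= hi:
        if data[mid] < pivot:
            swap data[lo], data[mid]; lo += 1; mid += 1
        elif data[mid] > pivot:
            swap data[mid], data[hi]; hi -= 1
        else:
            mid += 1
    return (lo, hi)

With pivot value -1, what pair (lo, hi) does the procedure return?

(2, 2)

pivot = -1; lo=0, mid=0, hi=5
data[mid]=5>-1: swap data[0],data[5]; hi=4 → 3 -5 0 -2 -1 5
data[mid]=3>-1: swap data[0],data[4]; hi=3 → -1 -5 0 -2 3 5
data[mid]=-1=-1: mid=1
data[mid]=-5<-1: swap data[0],data[1]; lo=1,mid=2 → -5 -1 0 -2 3 5
data[mid]=0>-1: swap data[2],data[3]; hi=2 → -5 -1 -2 0 3 5
data[mid]=-2<-1: swap data[1],data[2]; lo=2,mid=3 → -5 -2 -1 0 3 5
end: lo=2, hi=2; data = -5 -2 -1 0 3 5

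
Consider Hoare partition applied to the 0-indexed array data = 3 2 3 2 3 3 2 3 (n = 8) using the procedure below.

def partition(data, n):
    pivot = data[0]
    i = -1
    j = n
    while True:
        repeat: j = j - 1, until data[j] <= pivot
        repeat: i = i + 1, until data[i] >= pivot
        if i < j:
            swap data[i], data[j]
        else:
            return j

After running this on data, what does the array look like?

3 2 2 2 3 3 3 3

pivot=3
j stops at 7 (3), i stops at 0 (3); swap ⇒ 3 2 3 2 3 3 2 3
j stops at 6 (2), i stops at 2 (3); swap ⇒ 3 2 2 2 3 3 3 3
j stops at 5 (3), i stops at 4 (3); swap ⇒ 3 2 2 2 3 3 3 3
j stops at 4, i stops at 5; i≥j ⇒ return 4. data=3 2 2 2 3 3 3 3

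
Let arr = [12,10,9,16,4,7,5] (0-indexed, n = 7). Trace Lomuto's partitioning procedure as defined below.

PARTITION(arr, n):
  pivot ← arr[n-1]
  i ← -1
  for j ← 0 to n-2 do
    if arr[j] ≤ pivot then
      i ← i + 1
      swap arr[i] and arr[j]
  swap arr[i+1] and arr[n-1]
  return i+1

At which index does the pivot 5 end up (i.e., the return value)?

pivot=5, i=-1
j=0: 12>5, skip
j=1: 10>5, skip
j=2: 9>5, skip
j=3: 16>5, skip
j=4: 4≤5, i=0, swap(0,4) ⇒ [4,10,9,16,12,7,5]
j=5: 7>5, skip
swap(1,6) ⇒ [4,5,9,16,12,7,10]; return 1

1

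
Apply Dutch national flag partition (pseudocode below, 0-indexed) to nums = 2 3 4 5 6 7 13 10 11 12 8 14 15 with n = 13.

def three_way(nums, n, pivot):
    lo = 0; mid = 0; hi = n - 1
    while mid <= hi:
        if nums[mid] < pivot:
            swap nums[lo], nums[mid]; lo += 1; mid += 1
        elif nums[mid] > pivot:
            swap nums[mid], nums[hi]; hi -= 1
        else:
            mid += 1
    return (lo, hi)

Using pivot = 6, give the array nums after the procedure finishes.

2 3 4 5 6 13 10 11 12 8 14 15 7

lo=0 mid=0 hi=12
2<6: swap(0,0), lo=1 mid=1 ⇒ 2 3 4 5 6 7 13 10 11 12 8 14 15
3<6: swap(1,1), lo=2 mid=2 ⇒ 2 3 4 5 6 7 13 10 11 12 8 14 15
4<6: swap(2,2), lo=3 mid=3 ⇒ 2 3 4 5 6 7 13 10 11 12 8 14 15
5<6: swap(3,3), lo=4 mid=4 ⇒ 2 3 4 5 6 7 13 10 11 12 8 14 15
6=6: mid=5
7>6: swap(5,12), hi=11 ⇒ 2 3 4 5 6 15 13 10 11 12 8 14 7
15>6: swap(5,11), hi=10 ⇒ 2 3 4 5 6 14 13 10 11 12 8 15 7
14>6: swap(5,10), hi=9 ⇒ 2 3 4 5 6 8 13 10 11 12 14 15 7
8>6: swap(5,9), hi=8 ⇒ 2 3 4 5 6 12 13 10 11 8 14 15 7
12>6: swap(5,8), hi=7 ⇒ 2 3 4 5 6 11 13 10 12 8 14 15 7
11>6: swap(5,7), hi=6 ⇒ 2 3 4 5 6 10 13 11 12 8 14 15 7
10>6: swap(5,6), hi=5 ⇒ 2 3 4 5 6 13 10 11 12 8 14 15 7
13>6: swap(5,5), hi=4 ⇒ 2 3 4 5 6 13 10 11 12 8 14 15 7
done. lo=4 hi=4; nums=2 3 4 5 6 13 10 11 12 8 14 15 7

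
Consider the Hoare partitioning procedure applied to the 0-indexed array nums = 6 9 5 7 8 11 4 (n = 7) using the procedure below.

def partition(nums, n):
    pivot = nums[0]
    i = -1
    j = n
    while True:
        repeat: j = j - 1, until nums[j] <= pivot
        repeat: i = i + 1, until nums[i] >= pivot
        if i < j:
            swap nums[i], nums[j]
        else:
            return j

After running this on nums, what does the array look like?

4 5 9 7 8 11 6

pivot=6
j stops at 6 (4), i stops at 0 (6); swap ⇒ 4 9 5 7 8 11 6
j stops at 2 (5), i stops at 1 (9); swap ⇒ 4 5 9 7 8 11 6
j stops at 1, i stops at 2; i≥j ⇒ return 1. nums=4 5 9 7 8 11 6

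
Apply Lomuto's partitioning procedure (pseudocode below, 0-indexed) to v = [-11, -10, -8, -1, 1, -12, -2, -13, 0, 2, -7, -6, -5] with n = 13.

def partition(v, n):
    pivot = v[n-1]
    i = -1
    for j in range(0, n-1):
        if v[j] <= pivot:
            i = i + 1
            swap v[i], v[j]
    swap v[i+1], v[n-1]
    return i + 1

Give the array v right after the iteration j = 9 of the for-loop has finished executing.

pivot = v[12] = -5; i = -1
j=0: v[0]=-11 ≤ -5 → i=0, swap v[0],v[0] (no change) → [-11, -10, -8, -1, 1, -12, -2, -13, 0, 2, -7, -6, -5]
j=1: v[1]=-10 ≤ -5 → i=1, swap v[1],v[1] (no change) → [-11, -10, -8, -1, 1, -12, -2, -13, 0, 2, -7, -6, -5]
j=2: v[2]=-8 ≤ -5 → i=2, swap v[2],v[2] (no change) → [-11, -10, -8, -1, 1, -12, -2, -13, 0, 2, -7, -6, -5]
j=3: v[3]=-1 > -5 → no swap
j=4: v[4]=1 > -5 → no swap
j=5: v[5]=-12 ≤ -5 → i=3, swap v[3],v[5] → [-11, -10, -8, -12, 1, -1, -2, -13, 0, 2, -7, -6, -5]
j=6: v[6]=-2 > -5 → no swap
j=7: v[7]=-13 ≤ -5 → i=4, swap v[4],v[7] → [-11, -10, -8, -12, -13, -1, -2, 1, 0, 2, -7, -6, -5]
j=8: v[8]=0 > -5 → no swap
j=9: v[9]=2 > -5 → no swap
(after j=9) v = [-11, -10, -8, -12, -13, -1, -2, 1, 0, 2, -7, -6, -5]

[-11, -10, -8, -12, -13, -1, -2, 1, 0, 2, -7, -6, -5]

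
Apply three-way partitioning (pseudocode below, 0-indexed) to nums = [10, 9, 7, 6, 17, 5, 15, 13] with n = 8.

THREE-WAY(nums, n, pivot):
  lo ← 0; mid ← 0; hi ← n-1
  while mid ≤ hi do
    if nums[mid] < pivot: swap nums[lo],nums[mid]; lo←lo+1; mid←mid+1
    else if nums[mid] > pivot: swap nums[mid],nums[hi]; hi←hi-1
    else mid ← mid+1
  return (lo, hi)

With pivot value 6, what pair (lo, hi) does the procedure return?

pivot = 6; lo=0, mid=0, hi=7
nums[mid]=10>6: swap nums[0],nums[7]; hi=6 → [13, 9, 7, 6, 17, 5, 15, 10]
nums[mid]=13>6: swap nums[0],nums[6]; hi=5 → [15, 9, 7, 6, 17, 5, 13, 10]
nums[mid]=15>6: swap nums[0],nums[5]; hi=4 → [5, 9, 7, 6, 17, 15, 13, 10]
nums[mid]=5<6: swap nums[0],nums[0]; lo=1,mid=1 → [5, 9, 7, 6, 17, 15, 13, 10]
nums[mid]=9>6: swap nums[1],nums[4]; hi=3 → [5, 17, 7, 6, 9, 15, 13, 10]
nums[mid]=17>6: swap nums[1],nums[3]; hi=2 → [5, 6, 7, 17, 9, 15, 13, 10]
nums[mid]=6=6: mid=2
nums[mid]=7>6: swap nums[2],nums[2]; hi=1 → [5, 6, 7, 17, 9, 15, 13, 10]
end: lo=1, hi=1; nums = [5, 6, 7, 17, 9, 15, 13, 10]

(1, 1)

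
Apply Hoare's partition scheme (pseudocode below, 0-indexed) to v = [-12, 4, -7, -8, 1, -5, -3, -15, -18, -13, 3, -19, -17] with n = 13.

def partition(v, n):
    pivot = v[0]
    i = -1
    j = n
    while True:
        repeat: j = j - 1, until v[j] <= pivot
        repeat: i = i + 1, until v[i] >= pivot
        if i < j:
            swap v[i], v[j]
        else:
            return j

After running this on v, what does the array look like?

[-17, -19, -13, -18, -15, -5, -3, 1, -8, -7, 3, 4, -12]

pivot=-12
j stops at 12 (-17), i stops at 0 (-12); swap ⇒ [-17, 4, -7, -8, 1, -5, -3, -15, -18, -13, 3, -19, -12]
j stops at 11 (-19), i stops at 1 (4); swap ⇒ [-17, -19, -7, -8, 1, -5, -3, -15, -18, -13, 3, 4, -12]
j stops at 9 (-13), i stops at 2 (-7); swap ⇒ [-17, -19, -13, -8, 1, -5, -3, -15, -18, -7, 3, 4, -12]
j stops at 8 (-18), i stops at 3 (-8); swap ⇒ [-17, -19, -13, -18, 1, -5, -3, -15, -8, -7, 3, 4, -12]
j stops at 7 (-15), i stops at 4 (1); swap ⇒ [-17, -19, -13, -18, -15, -5, -3, 1, -8, -7, 3, 4, -12]
j stops at 4, i stops at 5; i≥j ⇒ return 4. v=[-17, -19, -13, -18, -15, -5, -3, 1, -8, -7, 3, 4, -12]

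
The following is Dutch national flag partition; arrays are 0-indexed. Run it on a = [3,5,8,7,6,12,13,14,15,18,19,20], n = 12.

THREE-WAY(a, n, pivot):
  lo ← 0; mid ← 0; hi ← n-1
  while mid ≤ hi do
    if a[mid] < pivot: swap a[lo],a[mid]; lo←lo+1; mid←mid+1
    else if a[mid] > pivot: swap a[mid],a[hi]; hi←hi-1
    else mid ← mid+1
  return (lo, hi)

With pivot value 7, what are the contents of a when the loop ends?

pivot = 7; lo=0, mid=0, hi=11
a[mid]=3<7: swap a[0],a[0]; lo=1,mid=1 → [3,5,8,7,6,12,13,14,15,18,19,20]
a[mid]=5<7: swap a[1],a[1]; lo=2,mid=2 → [3,5,8,7,6,12,13,14,15,18,19,20]
a[mid]=8>7: swap a[2],a[11]; hi=10 → [3,5,20,7,6,12,13,14,15,18,19,8]
a[mid]=20>7: swap a[2],a[10]; hi=9 → [3,5,19,7,6,12,13,14,15,18,20,8]
a[mid]=19>7: swap a[2],a[9]; hi=8 → [3,5,18,7,6,12,13,14,15,19,20,8]
a[mid]=18>7: swap a[2],a[8]; hi=7 → [3,5,15,7,6,12,13,14,18,19,20,8]
a[mid]=15>7: swap a[2],a[7]; hi=6 → [3,5,14,7,6,12,13,15,18,19,20,8]
a[mid]=14>7: swap a[2],a[6]; hi=5 → [3,5,13,7,6,12,14,15,18,19,20,8]
a[mid]=13>7: swap a[2],a[5]; hi=4 → [3,5,12,7,6,13,14,15,18,19,20,8]
a[mid]=12>7: swap a[2],a[4]; hi=3 → [3,5,6,7,12,13,14,15,18,19,20,8]
a[mid]=6<7: swap a[2],a[2]; lo=3,mid=3 → [3,5,6,7,12,13,14,15,18,19,20,8]
a[mid]=7=7: mid=4
end: lo=3, hi=3; a = [3,5,6,7,12,13,14,15,18,19,20,8]

[3,5,6,7,12,13,14,15,18,19,20,8]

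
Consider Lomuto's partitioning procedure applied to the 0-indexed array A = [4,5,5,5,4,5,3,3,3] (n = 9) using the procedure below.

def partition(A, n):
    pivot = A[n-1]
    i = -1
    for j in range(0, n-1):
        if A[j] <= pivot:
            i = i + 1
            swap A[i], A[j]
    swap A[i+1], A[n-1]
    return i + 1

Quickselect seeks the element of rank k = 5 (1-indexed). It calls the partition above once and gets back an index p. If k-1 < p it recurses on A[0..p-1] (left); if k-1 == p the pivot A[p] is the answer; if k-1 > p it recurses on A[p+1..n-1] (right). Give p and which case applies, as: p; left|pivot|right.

pivot = A[8] = 3; i = -1
j=0: A[0]=4 > 3 → no swap
j=1: A[1]=5 > 3 → no swap
j=2: A[2]=5 > 3 → no swap
j=3: A[3]=5 > 3 → no swap
j=4: A[4]=4 > 3 → no swap
j=5: A[5]=5 > 3 → no swap
j=6: A[6]=3 ≤ 3 → i=0, swap A[0],A[6] → [3,5,5,5,4,5,4,3,3]
j=7: A[7]=3 ≤ 3 → i=1, swap A[1],A[7] → [3,3,5,5,4,5,4,5,3]
final swap A[2],A[8] → [3,3,3,5,4,5,4,5,5]; return 2
p = 2; k-1 = 4 > 2 ⇒ right

2; right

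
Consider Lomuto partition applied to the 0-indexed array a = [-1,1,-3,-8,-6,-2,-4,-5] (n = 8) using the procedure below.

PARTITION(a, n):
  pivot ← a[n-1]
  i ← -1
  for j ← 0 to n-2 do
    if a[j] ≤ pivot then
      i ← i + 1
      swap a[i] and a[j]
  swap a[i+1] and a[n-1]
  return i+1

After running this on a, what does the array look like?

[-8,-6,-5,-1,1,-2,-4,-3]

pivot=-5, i=-1
j=0: -1>-5, skip
j=1: 1>-5, skip
j=2: -3>-5, skip
j=3: -8≤-5, i=0, swap(0,3) ⇒ [-8,1,-3,-1,-6,-2,-4,-5]
j=4: -6≤-5, i=1, swap(1,4) ⇒ [-8,-6,-3,-1,1,-2,-4,-5]
j=5: -2>-5, skip
j=6: -4>-5, skip
swap(2,7) ⇒ [-8,-6,-5,-1,1,-2,-4,-3]; return 2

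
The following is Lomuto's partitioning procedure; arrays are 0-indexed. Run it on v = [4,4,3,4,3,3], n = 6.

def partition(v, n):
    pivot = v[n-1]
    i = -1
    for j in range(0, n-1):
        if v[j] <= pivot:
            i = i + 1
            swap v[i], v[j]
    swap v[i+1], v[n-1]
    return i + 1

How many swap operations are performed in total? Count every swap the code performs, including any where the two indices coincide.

pivot=3, i=-1
j=0: 4>3, skip
j=1: 4>3, skip
j=2: 3≤3, i=0, swap(0,2) ⇒ [3,4,4,4,3,3]
j=3: 4>3, skip
j=4: 3≤3, i=1, swap(1,4) ⇒ [3,3,4,4,4,3]
swap(2,5) ⇒ [3,3,3,4,4,4]; return 2

3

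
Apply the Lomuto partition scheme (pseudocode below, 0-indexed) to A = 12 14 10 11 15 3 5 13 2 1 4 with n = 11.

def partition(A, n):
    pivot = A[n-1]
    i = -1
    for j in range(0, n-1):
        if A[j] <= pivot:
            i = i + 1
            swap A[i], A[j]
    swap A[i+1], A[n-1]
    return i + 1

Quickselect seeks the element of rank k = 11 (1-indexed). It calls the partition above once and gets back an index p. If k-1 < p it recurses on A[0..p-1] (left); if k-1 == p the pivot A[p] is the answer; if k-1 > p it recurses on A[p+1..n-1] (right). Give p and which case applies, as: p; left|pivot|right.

pivot = A[10] = 4; i = -1
j=0: A[0]=12 > 4 → no swap
j=1: A[1]=14 > 4 → no swap
j=2: A[2]=10 > 4 → no swap
j=3: A[3]=11 > 4 → no swap
j=4: A[4]=15 > 4 → no swap
j=5: A[5]=3 ≤ 4 → i=0, swap A[0],A[5] → 3 14 10 11 15 12 5 13 2 1 4
j=6: A[6]=5 > 4 → no swap
j=7: A[7]=13 > 4 → no swap
j=8: A[8]=2 ≤ 4 → i=1, swap A[1],A[8] → 3 2 10 11 15 12 5 13 14 1 4
j=9: A[9]=1 ≤ 4 → i=2, swap A[2],A[9] → 3 2 1 11 15 12 5 13 14 10 4
final swap A[3],A[10] → 3 2 1 4 15 12 5 13 14 10 11; return 3
p = 3; k-1 = 10 > 3 ⇒ right

3; right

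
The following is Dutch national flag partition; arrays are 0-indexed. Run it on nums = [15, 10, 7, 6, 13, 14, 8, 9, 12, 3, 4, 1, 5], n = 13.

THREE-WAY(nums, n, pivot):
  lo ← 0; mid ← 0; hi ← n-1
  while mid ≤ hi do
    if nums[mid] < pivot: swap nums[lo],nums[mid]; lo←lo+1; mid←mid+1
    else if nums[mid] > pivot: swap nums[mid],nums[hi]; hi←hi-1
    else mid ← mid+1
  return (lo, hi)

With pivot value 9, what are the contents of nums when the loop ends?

pivot = 9; lo=0, mid=0, hi=12
nums[mid]=15>9: swap nums[0],nums[12]; hi=11 → [5, 10, 7, 6, 13, 14, 8, 9, 12, 3, 4, 1, 15]
nums[mid]=5<9: swap nums[0],nums[0]; lo=1,mid=1 → [5, 10, 7, 6, 13, 14, 8, 9, 12, 3, 4, 1, 15]
nums[mid]=10>9: swap nums[1],nums[11]; hi=10 → [5, 1, 7, 6, 13, 14, 8, 9, 12, 3, 4, 10, 15]
nums[mid]=1<9: swap nums[1],nums[1]; lo=2,mid=2 → [5, 1, 7, 6, 13, 14, 8, 9, 12, 3, 4, 10, 15]
nums[mid]=7<9: swap nums[2],nums[2]; lo=3,mid=3 → [5, 1, 7, 6, 13, 14, 8, 9, 12, 3, 4, 10, 15]
nums[mid]=6<9: swap nums[3],nums[3]; lo=4,mid=4 → [5, 1, 7, 6, 13, 14, 8, 9, 12, 3, 4, 10, 15]
nums[mid]=13>9: swap nums[4],nums[10]; hi=9 → [5, 1, 7, 6, 4, 14, 8, 9, 12, 3, 13, 10, 15]
nums[mid]=4<9: swap nums[4],nums[4]; lo=5,mid=5 → [5, 1, 7, 6, 4, 14, 8, 9, 12, 3, 13, 10, 15]
nums[mid]=14>9: swap nums[5],nums[9]; hi=8 → [5, 1, 7, 6, 4, 3, 8, 9, 12, 14, 13, 10, 15]
nums[mid]=3<9: swap nums[5],nums[5]; lo=6,mid=6 → [5, 1, 7, 6, 4, 3, 8, 9, 12, 14, 13, 10, 15]
nums[mid]=8<9: swap nums[6],nums[6]; lo=7,mid=7 → [5, 1, 7, 6, 4, 3, 8, 9, 12, 14, 13, 10, 15]
nums[mid]=9=9: mid=8
nums[mid]=12>9: swap nums[8],nums[8]; hi=7 → [5, 1, 7, 6, 4, 3, 8, 9, 12, 14, 13, 10, 15]
end: lo=7, hi=7; nums = [5, 1, 7, 6, 4, 3, 8, 9, 12, 14, 13, 10, 15]

[5, 1, 7, 6, 4, 3, 8, 9, 12, 14, 13, 10, 15]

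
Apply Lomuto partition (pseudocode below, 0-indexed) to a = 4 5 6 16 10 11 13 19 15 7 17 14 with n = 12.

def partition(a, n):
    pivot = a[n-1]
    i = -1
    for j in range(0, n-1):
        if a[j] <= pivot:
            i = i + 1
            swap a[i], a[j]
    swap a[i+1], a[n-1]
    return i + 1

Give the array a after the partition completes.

pivot = a[11] = 14; i = -1
j=0: a[0]=4 ≤ 14 → i=0, swap a[0],a[0] (no change) → 4 5 6 16 10 11 13 19 15 7 17 14
j=1: a[1]=5 ≤ 14 → i=1, swap a[1],a[1] (no change) → 4 5 6 16 10 11 13 19 15 7 17 14
j=2: a[2]=6 ≤ 14 → i=2, swap a[2],a[2] (no change) → 4 5 6 16 10 11 13 19 15 7 17 14
j=3: a[3]=16 > 14 → no swap
j=4: a[4]=10 ≤ 14 → i=3, swap a[3],a[4] → 4 5 6 10 16 11 13 19 15 7 17 14
j=5: a[5]=11 ≤ 14 → i=4, swap a[4],a[5] → 4 5 6 10 11 16 13 19 15 7 17 14
j=6: a[6]=13 ≤ 14 → i=5, swap a[5],a[6] → 4 5 6 10 11 13 16 19 15 7 17 14
j=7: a[7]=19 > 14 → no swap
j=8: a[8]=15 > 14 → no swap
j=9: a[9]=7 ≤ 14 → i=6, swap a[6],a[9] → 4 5 6 10 11 13 7 19 15 16 17 14
j=10: a[10]=17 > 14 → no swap
final swap a[7],a[11] → 4 5 6 10 11 13 7 14 15 16 17 19; return 7

4 5 6 10 11 13 7 14 15 16 17 19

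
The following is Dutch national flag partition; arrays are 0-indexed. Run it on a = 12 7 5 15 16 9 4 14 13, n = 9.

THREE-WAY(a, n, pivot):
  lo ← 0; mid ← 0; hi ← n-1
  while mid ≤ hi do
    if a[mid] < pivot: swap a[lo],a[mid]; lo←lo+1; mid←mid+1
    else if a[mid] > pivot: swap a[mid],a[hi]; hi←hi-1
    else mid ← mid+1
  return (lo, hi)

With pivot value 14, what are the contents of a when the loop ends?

pivot = 14; lo=0, mid=0, hi=8
a[mid]=12<14: swap a[0],a[0]; lo=1,mid=1 → 12 7 5 15 16 9 4 14 13
a[mid]=7<14: swap a[1],a[1]; lo=2,mid=2 → 12 7 5 15 16 9 4 14 13
a[mid]=5<14: swap a[2],a[2]; lo=3,mid=3 → 12 7 5 15 16 9 4 14 13
a[mid]=15>14: swap a[3],a[8]; hi=7 → 12 7 5 13 16 9 4 14 15
a[mid]=13<14: swap a[3],a[3]; lo=4,mid=4 → 12 7 5 13 16 9 4 14 15
a[mid]=16>14: swap a[4],a[7]; hi=6 → 12 7 5 13 14 9 4 16 15
a[mid]=14=14: mid=5
a[mid]=9<14: swap a[4],a[5]; lo=5,mid=6 → 12 7 5 13 9 14 4 16 15
a[mid]=4<14: swap a[5],a[6]; lo=6,mid=7 → 12 7 5 13 9 4 14 16 15
end: lo=6, hi=6; a = 12 7 5 13 9 4 14 16 15

12 7 5 13 9 4 14 16 15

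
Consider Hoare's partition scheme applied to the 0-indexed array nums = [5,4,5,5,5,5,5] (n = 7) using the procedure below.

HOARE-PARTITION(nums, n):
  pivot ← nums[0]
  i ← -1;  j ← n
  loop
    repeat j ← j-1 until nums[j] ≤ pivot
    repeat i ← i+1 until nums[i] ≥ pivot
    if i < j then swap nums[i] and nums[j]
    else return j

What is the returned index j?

pivot=5
j stops at 6 (5), i stops at 0 (5); swap ⇒ [5,4,5,5,5,5,5]
j stops at 5 (5), i stops at 2 (5); swap ⇒ [5,4,5,5,5,5,5]
j stops at 4 (5), i stops at 3 (5); swap ⇒ [5,4,5,5,5,5,5]
j stops at 3, i stops at 4; i≥j ⇒ return 3. nums=[5,4,5,5,5,5,5]

3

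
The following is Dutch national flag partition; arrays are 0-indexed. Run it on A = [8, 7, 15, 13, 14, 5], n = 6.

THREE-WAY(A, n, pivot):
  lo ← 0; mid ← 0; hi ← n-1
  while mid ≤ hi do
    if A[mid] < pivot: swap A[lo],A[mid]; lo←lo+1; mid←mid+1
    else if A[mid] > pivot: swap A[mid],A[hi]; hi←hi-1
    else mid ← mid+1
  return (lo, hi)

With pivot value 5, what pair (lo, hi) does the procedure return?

(0, 0)

lo=0 mid=0 hi=5
8>5: swap(0,5), hi=4 ⇒ [5, 7, 15, 13, 14, 8]
5=5: mid=1
7>5: swap(1,4), hi=3 ⇒ [5, 14, 15, 13, 7, 8]
14>5: swap(1,3), hi=2 ⇒ [5, 13, 15, 14, 7, 8]
13>5: swap(1,2), hi=1 ⇒ [5, 15, 13, 14, 7, 8]
15>5: swap(1,1), hi=0 ⇒ [5, 15, 13, 14, 7, 8]
done. lo=0 hi=0; A=[5, 15, 13, 14, 7, 8]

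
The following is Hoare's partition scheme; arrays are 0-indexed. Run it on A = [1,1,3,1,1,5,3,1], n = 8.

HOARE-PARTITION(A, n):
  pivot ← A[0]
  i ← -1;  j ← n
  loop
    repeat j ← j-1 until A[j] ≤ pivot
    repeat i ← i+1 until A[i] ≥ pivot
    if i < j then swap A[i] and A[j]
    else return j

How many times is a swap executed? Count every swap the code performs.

3

pivot=1
j stops at 7 (1), i stops at 0 (1); swap ⇒ [1,1,3,1,1,5,3,1]
j stops at 4 (1), i stops at 1 (1); swap ⇒ [1,1,3,1,1,5,3,1]
j stops at 3 (1), i stops at 2 (3); swap ⇒ [1,1,1,3,1,5,3,1]
j stops at 2, i stops at 3; i≥j ⇒ return 2. A=[1,1,1,3,1,5,3,1]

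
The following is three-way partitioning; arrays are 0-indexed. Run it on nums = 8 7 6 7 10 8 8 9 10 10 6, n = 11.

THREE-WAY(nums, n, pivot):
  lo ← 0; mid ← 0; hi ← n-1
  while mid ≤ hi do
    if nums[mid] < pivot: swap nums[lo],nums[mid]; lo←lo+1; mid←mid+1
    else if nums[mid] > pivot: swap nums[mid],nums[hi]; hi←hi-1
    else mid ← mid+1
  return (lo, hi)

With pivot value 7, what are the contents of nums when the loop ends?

pivot = 7; lo=0, mid=0, hi=10
nums[mid]=8>7: swap nums[0],nums[10]; hi=9 → 6 7 6 7 10 8 8 9 10 10 8
nums[mid]=6<7: swap nums[0],nums[0]; lo=1,mid=1 → 6 7 6 7 10 8 8 9 10 10 8
nums[mid]=7=7: mid=2
nums[mid]=6<7: swap nums[1],nums[2]; lo=2,mid=3 → 6 6 7 7 10 8 8 9 10 10 8
nums[mid]=7=7: mid=4
nums[mid]=10>7: swap nums[4],nums[9]; hi=8 → 6 6 7 7 10 8 8 9 10 10 8
nums[mid]=10>7: swap nums[4],nums[8]; hi=7 → 6 6 7 7 10 8 8 9 10 10 8
nums[mid]=10>7: swap nums[4],nums[7]; hi=6 → 6 6 7 7 9 8 8 10 10 10 8
nums[mid]=9>7: swap nums[4],nums[6]; hi=5 → 6 6 7 7 8 8 9 10 10 10 8
nums[mid]=8>7: swap nums[4],nums[5]; hi=4 → 6 6 7 7 8 8 9 10 10 10 8
nums[mid]=8>7: swap nums[4],nums[4]; hi=3 → 6 6 7 7 8 8 9 10 10 10 8
end: lo=2, hi=3; nums = 6 6 7 7 8 8 9 10 10 10 8

6 6 7 7 8 8 9 10 10 10 8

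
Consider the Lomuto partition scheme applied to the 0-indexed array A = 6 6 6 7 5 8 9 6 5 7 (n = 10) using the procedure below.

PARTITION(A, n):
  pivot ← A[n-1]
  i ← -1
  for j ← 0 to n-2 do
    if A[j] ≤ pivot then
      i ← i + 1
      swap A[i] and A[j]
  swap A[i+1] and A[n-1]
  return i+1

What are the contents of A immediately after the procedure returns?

pivot = A[9] = 7; i = -1
j=0: A[0]=6 ≤ 7 → i=0, swap A[0],A[0] (no change) → 6 6 6 7 5 8 9 6 5 7
j=1: A[1]=6 ≤ 7 → i=1, swap A[1],A[1] (no change) → 6 6 6 7 5 8 9 6 5 7
j=2: A[2]=6 ≤ 7 → i=2, swap A[2],A[2] (no change) → 6 6 6 7 5 8 9 6 5 7
j=3: A[3]=7 ≤ 7 → i=3, swap A[3],A[3] (no change) → 6 6 6 7 5 8 9 6 5 7
j=4: A[4]=5 ≤ 7 → i=4, swap A[4],A[4] (no change) → 6 6 6 7 5 8 9 6 5 7
j=5: A[5]=8 > 7 → no swap
j=6: A[6]=9 > 7 → no swap
j=7: A[7]=6 ≤ 7 → i=5, swap A[5],A[7] → 6 6 6 7 5 6 9 8 5 7
j=8: A[8]=5 ≤ 7 → i=6, swap A[6],A[8] → 6 6 6 7 5 6 5 8 9 7
final swap A[7],A[9] → 6 6 6 7 5 6 5 7 9 8; return 7

6 6 6 7 5 6 5 7 9 8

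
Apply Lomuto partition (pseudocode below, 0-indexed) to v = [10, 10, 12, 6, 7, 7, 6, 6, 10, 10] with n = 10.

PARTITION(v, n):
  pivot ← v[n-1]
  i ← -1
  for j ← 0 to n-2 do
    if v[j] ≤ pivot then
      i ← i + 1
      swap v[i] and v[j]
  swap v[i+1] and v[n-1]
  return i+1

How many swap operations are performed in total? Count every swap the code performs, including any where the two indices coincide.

9

pivot = v[9] = 10; i = -1
j=0: v[0]=10 ≤ 10 → i=0, swap v[0],v[0] (no change) → [10, 10, 12, 6, 7, 7, 6, 6, 10, 10]
j=1: v[1]=10 ≤ 10 → i=1, swap v[1],v[1] (no change) → [10, 10, 12, 6, 7, 7, 6, 6, 10, 10]
j=2: v[2]=12 > 10 → no swap
j=3: v[3]=6 ≤ 10 → i=2, swap v[2],v[3] → [10, 10, 6, 12, 7, 7, 6, 6, 10, 10]
j=4: v[4]=7 ≤ 10 → i=3, swap v[3],v[4] → [10, 10, 6, 7, 12, 7, 6, 6, 10, 10]
j=5: v[5]=7 ≤ 10 → i=4, swap v[4],v[5] → [10, 10, 6, 7, 7, 12, 6, 6, 10, 10]
j=6: v[6]=6 ≤ 10 → i=5, swap v[5],v[6] → [10, 10, 6, 7, 7, 6, 12, 6, 10, 10]
j=7: v[7]=6 ≤ 10 → i=6, swap v[6],v[7] → [10, 10, 6, 7, 7, 6, 6, 12, 10, 10]
j=8: v[8]=10 ≤ 10 → i=7, swap v[7],v[8] → [10, 10, 6, 7, 7, 6, 6, 10, 12, 10]
final swap v[8],v[9] → [10, 10, 6, 7, 7, 6, 6, 10, 10, 12]; return 8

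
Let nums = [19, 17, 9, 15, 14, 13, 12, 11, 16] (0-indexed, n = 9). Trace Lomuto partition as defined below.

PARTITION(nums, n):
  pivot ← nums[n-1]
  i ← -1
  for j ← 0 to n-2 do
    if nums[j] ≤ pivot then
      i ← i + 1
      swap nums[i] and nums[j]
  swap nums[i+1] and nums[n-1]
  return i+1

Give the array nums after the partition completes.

[9, 15, 14, 13, 12, 11, 16, 17, 19]

pivot=16, i=-1
j=0: 19>16, skip
j=1: 17>16, skip
j=2: 9≤16, i=0, swap(0,2) ⇒ [9, 17, 19, 15, 14, 13, 12, 11, 16]
j=3: 15≤16, i=1, swap(1,3) ⇒ [9, 15, 19, 17, 14, 13, 12, 11, 16]
j=4: 14≤16, i=2, swap(2,4) ⇒ [9, 15, 14, 17, 19, 13, 12, 11, 16]
j=5: 13≤16, i=3, swap(3,5) ⇒ [9, 15, 14, 13, 19, 17, 12, 11, 16]
j=6: 12≤16, i=4, swap(4,6) ⇒ [9, 15, 14, 13, 12, 17, 19, 11, 16]
j=7: 11≤16, i=5, swap(5,7) ⇒ [9, 15, 14, 13, 12, 11, 19, 17, 16]
swap(6,8) ⇒ [9, 15, 14, 13, 12, 11, 16, 17, 19]; return 6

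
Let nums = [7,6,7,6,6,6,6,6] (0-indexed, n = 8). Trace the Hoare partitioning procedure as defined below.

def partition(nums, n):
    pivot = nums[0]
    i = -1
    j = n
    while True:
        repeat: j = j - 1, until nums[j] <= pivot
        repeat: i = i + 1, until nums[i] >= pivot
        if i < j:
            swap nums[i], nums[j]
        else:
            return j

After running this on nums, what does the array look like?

pivot=7
j stops at 7 (6), i stops at 0 (7); swap ⇒ [6,6,7,6,6,6,6,7]
j stops at 6 (6), i stops at 2 (7); swap ⇒ [6,6,6,6,6,6,7,7]
j stops at 5, i stops at 6; i≥j ⇒ return 5. nums=[6,6,6,6,6,6,7,7]

[6,6,6,6,6,6,7,7]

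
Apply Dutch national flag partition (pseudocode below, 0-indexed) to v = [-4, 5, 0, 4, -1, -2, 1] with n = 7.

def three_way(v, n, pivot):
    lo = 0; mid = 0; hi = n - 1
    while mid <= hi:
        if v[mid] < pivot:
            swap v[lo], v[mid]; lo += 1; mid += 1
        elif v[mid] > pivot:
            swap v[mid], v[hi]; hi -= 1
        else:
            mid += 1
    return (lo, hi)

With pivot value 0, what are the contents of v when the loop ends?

pivot = 0; lo=0, mid=0, hi=6
v[mid]=-4<0: swap v[0],v[0]; lo=1,mid=1 → [-4, 5, 0, 4, -1, -2, 1]
v[mid]=5>0: swap v[1],v[6]; hi=5 → [-4, 1, 0, 4, -1, -2, 5]
v[mid]=1>0: swap v[1],v[5]; hi=4 → [-4, -2, 0, 4, -1, 1, 5]
v[mid]=-2<0: swap v[1],v[1]; lo=2,mid=2 → [-4, -2, 0, 4, -1, 1, 5]
v[mid]=0=0: mid=3
v[mid]=4>0: swap v[3],v[4]; hi=3 → [-4, -2, 0, -1, 4, 1, 5]
v[mid]=-1<0: swap v[2],v[3]; lo=3,mid=4 → [-4, -2, -1, 0, 4, 1, 5]
end: lo=3, hi=3; v = [-4, -2, -1, 0, 4, 1, 5]

[-4, -2, -1, 0, 4, 1, 5]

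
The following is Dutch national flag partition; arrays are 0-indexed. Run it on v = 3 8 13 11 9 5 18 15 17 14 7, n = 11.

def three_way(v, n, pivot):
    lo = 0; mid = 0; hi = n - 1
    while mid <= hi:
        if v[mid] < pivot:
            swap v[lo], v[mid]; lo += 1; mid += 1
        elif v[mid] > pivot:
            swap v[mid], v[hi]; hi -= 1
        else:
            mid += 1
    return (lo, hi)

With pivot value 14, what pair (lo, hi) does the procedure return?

(7, 7)

pivot = 14; lo=0, mid=0, hi=10
v[mid]=3<14: swap v[0],v[0]; lo=1,mid=1 → 3 8 13 11 9 5 18 15 17 14 7
v[mid]=8<14: swap v[1],v[1]; lo=2,mid=2 → 3 8 13 11 9 5 18 15 17 14 7
v[mid]=13<14: swap v[2],v[2]; lo=3,mid=3 → 3 8 13 11 9 5 18 15 17 14 7
v[mid]=11<14: swap v[3],v[3]; lo=4,mid=4 → 3 8 13 11 9 5 18 15 17 14 7
v[mid]=9<14: swap v[4],v[4]; lo=5,mid=5 → 3 8 13 11 9 5 18 15 17 14 7
v[mid]=5<14: swap v[5],v[5]; lo=6,mid=6 → 3 8 13 11 9 5 18 15 17 14 7
v[mid]=18>14: swap v[6],v[10]; hi=9 → 3 8 13 11 9 5 7 15 17 14 18
v[mid]=7<14: swap v[6],v[6]; lo=7,mid=7 → 3 8 13 11 9 5 7 15 17 14 18
v[mid]=15>14: swap v[7],v[9]; hi=8 → 3 8 13 11 9 5 7 14 17 15 18
v[mid]=14=14: mid=8
v[mid]=17>14: swap v[8],v[8]; hi=7 → 3 8 13 11 9 5 7 14 17 15 18
end: lo=7, hi=7; v = 3 8 13 11 9 5 7 14 17 15 18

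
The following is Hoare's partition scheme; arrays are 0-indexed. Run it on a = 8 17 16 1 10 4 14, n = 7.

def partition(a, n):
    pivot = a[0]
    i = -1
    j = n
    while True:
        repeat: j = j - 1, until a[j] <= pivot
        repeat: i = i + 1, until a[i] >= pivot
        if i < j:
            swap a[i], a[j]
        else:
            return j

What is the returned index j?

1

pivot=8
j stops at 5 (4), i stops at 0 (8); swap ⇒ 4 17 16 1 10 8 14
j stops at 3 (1), i stops at 1 (17); swap ⇒ 4 1 16 17 10 8 14
j stops at 1, i stops at 2; i≥j ⇒ return 1. a=4 1 16 17 10 8 14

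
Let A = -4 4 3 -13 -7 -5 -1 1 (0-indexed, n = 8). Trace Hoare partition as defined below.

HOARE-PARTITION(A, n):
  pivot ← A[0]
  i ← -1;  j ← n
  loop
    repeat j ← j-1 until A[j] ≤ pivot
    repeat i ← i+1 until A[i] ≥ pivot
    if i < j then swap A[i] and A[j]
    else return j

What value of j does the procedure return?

pivot = A[0] = -4; i = -1, j = 8
j→5 (A[5]=-5≤-4), i→0 (A[0]=-4≥-4); i<j, swap → -5 4 3 -13 -7 -4 -1 1
j→4 (A[4]=-7≤-4), i→1 (A[1]=4≥-4); i<j, swap → -5 -7 3 -13 4 -4 -1 1
j→3 (A[3]=-13≤-4), i→2 (A[2]=3≥-4); i<j, swap → -5 -7 -13 3 4 -4 -1 1
j→2, i→3; i≥j, return j=2. A = -5 -7 -13 3 4 -4 -1 1

2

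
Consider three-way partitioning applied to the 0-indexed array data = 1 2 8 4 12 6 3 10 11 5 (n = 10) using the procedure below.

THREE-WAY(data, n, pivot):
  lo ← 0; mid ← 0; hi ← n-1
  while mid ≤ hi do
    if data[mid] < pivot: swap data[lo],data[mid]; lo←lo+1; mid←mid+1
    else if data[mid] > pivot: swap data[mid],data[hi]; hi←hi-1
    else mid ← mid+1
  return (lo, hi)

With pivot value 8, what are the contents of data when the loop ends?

1 2 4 5 6 3 8 11 10 12

lo=0 mid=0 hi=9
1<8: swap(0,0), lo=1 mid=1 ⇒ 1 2 8 4 12 6 3 10 11 5
2<8: swap(1,1), lo=2 mid=2 ⇒ 1 2 8 4 12 6 3 10 11 5
8=8: mid=3
4<8: swap(2,3), lo=3 mid=4 ⇒ 1 2 4 8 12 6 3 10 11 5
12>8: swap(4,9), hi=8 ⇒ 1 2 4 8 5 6 3 10 11 12
5<8: swap(3,4), lo=4 mid=5 ⇒ 1 2 4 5 8 6 3 10 11 12
6<8: swap(4,5), lo=5 mid=6 ⇒ 1 2 4 5 6 8 3 10 11 12
3<8: swap(5,6), lo=6 mid=7 ⇒ 1 2 4 5 6 3 8 10 11 12
10>8: swap(7,8), hi=7 ⇒ 1 2 4 5 6 3 8 11 10 12
11>8: swap(7,7), hi=6 ⇒ 1 2 4 5 6 3 8 11 10 12
done. lo=6 hi=6; data=1 2 4 5 6 3 8 11 10 12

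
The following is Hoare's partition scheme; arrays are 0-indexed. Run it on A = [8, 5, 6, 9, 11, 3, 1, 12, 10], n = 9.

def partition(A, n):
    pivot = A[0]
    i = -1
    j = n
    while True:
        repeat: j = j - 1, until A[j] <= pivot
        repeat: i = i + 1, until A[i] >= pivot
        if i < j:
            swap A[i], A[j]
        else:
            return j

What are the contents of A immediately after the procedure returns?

[1, 5, 6, 3, 11, 9, 8, 12, 10]

pivot=8
j stops at 6 (1), i stops at 0 (8); swap ⇒ [1, 5, 6, 9, 11, 3, 8, 12, 10]
j stops at 5 (3), i stops at 3 (9); swap ⇒ [1, 5, 6, 3, 11, 9, 8, 12, 10]
j stops at 3, i stops at 4; i≥j ⇒ return 3. A=[1, 5, 6, 3, 11, 9, 8, 12, 10]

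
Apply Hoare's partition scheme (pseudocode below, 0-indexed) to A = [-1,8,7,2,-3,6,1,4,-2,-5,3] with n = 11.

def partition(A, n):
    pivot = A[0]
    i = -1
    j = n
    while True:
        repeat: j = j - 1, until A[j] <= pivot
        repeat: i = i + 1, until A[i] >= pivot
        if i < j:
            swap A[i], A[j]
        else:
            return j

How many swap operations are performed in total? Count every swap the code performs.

pivot=-1
j stops at 9 (-5), i stops at 0 (-1); swap ⇒ [-5,8,7,2,-3,6,1,4,-2,-1,3]
j stops at 8 (-2), i stops at 1 (8); swap ⇒ [-5,-2,7,2,-3,6,1,4,8,-1,3]
j stops at 4 (-3), i stops at 2 (7); swap ⇒ [-5,-2,-3,2,7,6,1,4,8,-1,3]
j stops at 2, i stops at 3; i≥j ⇒ return 2. A=[-5,-2,-3,2,7,6,1,4,8,-1,3]

3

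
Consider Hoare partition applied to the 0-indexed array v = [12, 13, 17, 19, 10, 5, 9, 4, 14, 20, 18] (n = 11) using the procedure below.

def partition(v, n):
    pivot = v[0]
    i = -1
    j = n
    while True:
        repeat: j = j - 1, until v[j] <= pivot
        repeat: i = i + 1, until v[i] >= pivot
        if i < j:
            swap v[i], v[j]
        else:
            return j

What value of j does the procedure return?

3

pivot = v[0] = 12; i = -1, j = 11
j→7 (v[7]=4≤12), i→0 (v[0]=12≥12); i<j, swap → [4, 13, 17, 19, 10, 5, 9, 12, 14, 20, 18]
j→6 (v[6]=9≤12), i→1 (v[1]=13≥12); i<j, swap → [4, 9, 17, 19, 10, 5, 13, 12, 14, 20, 18]
j→5 (v[5]=5≤12), i→2 (v[2]=17≥12); i<j, swap → [4, 9, 5, 19, 10, 17, 13, 12, 14, 20, 18]
j→4 (v[4]=10≤12), i→3 (v[3]=19≥12); i<j, swap → [4, 9, 5, 10, 19, 17, 13, 12, 14, 20, 18]
j→3, i→4; i≥j, return j=3. v = [4, 9, 5, 10, 19, 17, 13, 12, 14, 20, 18]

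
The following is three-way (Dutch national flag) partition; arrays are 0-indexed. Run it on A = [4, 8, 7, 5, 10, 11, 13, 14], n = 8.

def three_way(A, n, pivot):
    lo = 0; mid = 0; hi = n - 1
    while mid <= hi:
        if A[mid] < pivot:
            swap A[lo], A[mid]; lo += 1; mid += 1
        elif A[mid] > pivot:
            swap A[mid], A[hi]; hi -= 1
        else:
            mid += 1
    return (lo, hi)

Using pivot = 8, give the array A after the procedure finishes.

[4, 7, 5, 8, 11, 13, 14, 10]

pivot = 8; lo=0, mid=0, hi=7
A[mid]=4<8: swap A[0],A[0]; lo=1,mid=1 → [4, 8, 7, 5, 10, 11, 13, 14]
A[mid]=8=8: mid=2
A[mid]=7<8: swap A[1],A[2]; lo=2,mid=3 → [4, 7, 8, 5, 10, 11, 13, 14]
A[mid]=5<8: swap A[2],A[3]; lo=3,mid=4 → [4, 7, 5, 8, 10, 11, 13, 14]
A[mid]=10>8: swap A[4],A[7]; hi=6 → [4, 7, 5, 8, 14, 11, 13, 10]
A[mid]=14>8: swap A[4],A[6]; hi=5 → [4, 7, 5, 8, 13, 11, 14, 10]
A[mid]=13>8: swap A[4],A[5]; hi=4 → [4, 7, 5, 8, 11, 13, 14, 10]
A[mid]=11>8: swap A[4],A[4]; hi=3 → [4, 7, 5, 8, 11, 13, 14, 10]
end: lo=3, hi=3; A = [4, 7, 5, 8, 11, 13, 14, 10]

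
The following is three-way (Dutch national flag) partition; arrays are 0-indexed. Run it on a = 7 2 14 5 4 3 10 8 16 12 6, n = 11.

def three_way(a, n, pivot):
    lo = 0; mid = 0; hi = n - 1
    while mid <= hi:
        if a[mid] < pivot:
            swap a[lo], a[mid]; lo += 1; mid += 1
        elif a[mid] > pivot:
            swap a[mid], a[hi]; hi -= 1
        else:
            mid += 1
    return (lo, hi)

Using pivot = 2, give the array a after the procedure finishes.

lo=0 mid=0 hi=10
7>2: swap(0,10), hi=9 ⇒ 6 2 14 5 4 3 10 8 16 12 7
6>2: swap(0,9), hi=8 ⇒ 12 2 14 5 4 3 10 8 16 6 7
12>2: swap(0,8), hi=7 ⇒ 16 2 14 5 4 3 10 8 12 6 7
16>2: swap(0,7), hi=6 ⇒ 8 2 14 5 4 3 10 16 12 6 7
8>2: swap(0,6), hi=5 ⇒ 10 2 14 5 4 3 8 16 12 6 7
10>2: swap(0,5), hi=4 ⇒ 3 2 14 5 4 10 8 16 12 6 7
3>2: swap(0,4), hi=3 ⇒ 4 2 14 5 3 10 8 16 12 6 7
4>2: swap(0,3), hi=2 ⇒ 5 2 14 4 3 10 8 16 12 6 7
5>2: swap(0,2), hi=1 ⇒ 14 2 5 4 3 10 8 16 12 6 7
14>2: swap(0,1), hi=0 ⇒ 2 14 5 4 3 10 8 16 12 6 7
2=2: mid=1
done. lo=0 hi=0; a=2 14 5 4 3 10 8 16 12 6 7

2 14 5 4 3 10 8 16 12 6 7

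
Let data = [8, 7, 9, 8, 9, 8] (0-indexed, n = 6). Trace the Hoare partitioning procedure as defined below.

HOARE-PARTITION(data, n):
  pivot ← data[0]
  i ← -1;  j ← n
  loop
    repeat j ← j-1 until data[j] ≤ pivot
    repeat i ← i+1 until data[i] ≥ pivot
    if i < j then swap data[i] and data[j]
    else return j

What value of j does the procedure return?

pivot=8
j stops at 5 (8), i stops at 0 (8); swap ⇒ [8, 7, 9, 8, 9, 8]
j stops at 3 (8), i stops at 2 (9); swap ⇒ [8, 7, 8, 9, 9, 8]
j stops at 2, i stops at 3; i≥j ⇒ return 2. data=[8, 7, 8, 9, 9, 8]

2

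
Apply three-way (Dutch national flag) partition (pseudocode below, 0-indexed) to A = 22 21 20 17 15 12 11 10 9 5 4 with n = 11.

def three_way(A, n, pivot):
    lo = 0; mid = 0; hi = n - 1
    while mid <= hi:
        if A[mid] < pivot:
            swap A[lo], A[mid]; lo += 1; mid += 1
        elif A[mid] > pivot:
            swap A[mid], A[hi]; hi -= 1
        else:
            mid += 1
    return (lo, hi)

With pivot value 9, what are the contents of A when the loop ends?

pivot = 9; lo=0, mid=0, hi=10
A[mid]=22>9: swap A[0],A[10]; hi=9 → 4 21 20 17 15 12 11 10 9 5 22
A[mid]=4<9: swap A[0],A[0]; lo=1,mid=1 → 4 21 20 17 15 12 11 10 9 5 22
A[mid]=21>9: swap A[1],A[9]; hi=8 → 4 5 20 17 15 12 11 10 9 21 22
A[mid]=5<9: swap A[1],A[1]; lo=2,mid=2 → 4 5 20 17 15 12 11 10 9 21 22
A[mid]=20>9: swap A[2],A[8]; hi=7 → 4 5 9 17 15 12 11 10 20 21 22
A[mid]=9=9: mid=3
A[mid]=17>9: swap A[3],A[7]; hi=6 → 4 5 9 10 15 12 11 17 20 21 22
A[mid]=10>9: swap A[3],A[6]; hi=5 → 4 5 9 11 15 12 10 17 20 21 22
A[mid]=11>9: swap A[3],A[5]; hi=4 → 4 5 9 12 15 11 10 17 20 21 22
A[mid]=12>9: swap A[3],A[4]; hi=3 → 4 5 9 15 12 11 10 17 20 21 22
A[mid]=15>9: swap A[3],A[3]; hi=2 → 4 5 9 15 12 11 10 17 20 21 22
end: lo=2, hi=2; A = 4 5 9 15 12 11 10 17 20 21 22

4 5 9 15 12 11 10 17 20 21 22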